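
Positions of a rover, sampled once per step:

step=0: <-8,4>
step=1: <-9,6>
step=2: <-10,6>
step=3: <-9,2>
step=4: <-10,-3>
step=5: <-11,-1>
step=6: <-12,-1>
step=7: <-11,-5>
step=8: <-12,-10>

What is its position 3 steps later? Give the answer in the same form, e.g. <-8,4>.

<-13,-12>

Step-to-step displacements: <-1,+2>, <-1,+0>, <+1,-4>, <-1,-5>, <-1,+2>, <-1,+0>, <+1,-4>, <-1,-5> — a repeating cycle of length 4.
step 9: apply <-1,+2> → <-13,-8>
step 10: apply <-1,+0> → <-14,-8>
step 11: apply <+1,-4> → <-13,-12>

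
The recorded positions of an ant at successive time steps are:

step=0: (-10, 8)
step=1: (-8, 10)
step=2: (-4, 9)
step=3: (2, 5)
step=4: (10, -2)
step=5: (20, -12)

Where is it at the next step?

Successive displacements: (+2, +2), (+4, -1), (+6, -4), (+8, -7), (+10, -10) — each changes by (+2, -3).
step 6: (20, -12) + (+12, -13) → (32, -25)

(32, -25)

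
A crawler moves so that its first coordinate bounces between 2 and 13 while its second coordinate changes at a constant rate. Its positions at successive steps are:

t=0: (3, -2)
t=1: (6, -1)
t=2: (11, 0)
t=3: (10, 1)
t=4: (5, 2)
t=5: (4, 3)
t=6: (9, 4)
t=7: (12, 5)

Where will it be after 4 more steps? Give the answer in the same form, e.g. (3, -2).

The first coordinate travels 5 per step and bounces off the walls at 2 and 13.
  step 8: 12 → 7
  step 9: 7 → 2
  step 10: 2 → 7
  step 11: 7 → 12
The second coordinate changes by +1 each step: at step 11 it is 9.

(12, 9)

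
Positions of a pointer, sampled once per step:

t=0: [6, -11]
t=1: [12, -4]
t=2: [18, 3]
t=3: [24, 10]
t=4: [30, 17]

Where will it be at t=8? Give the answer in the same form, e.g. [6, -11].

The position changes by [+6, +7] every step.
step 5: [30, 17] + [+6, +7] → [36, 24]
step 6: [36, 24] + [+6, +7] → [42, 31]
step 7: [42, 31] + [+6, +7] → [48, 38]
step 8: [48, 38] + [+6, +7] → [54, 45]

[54, 45]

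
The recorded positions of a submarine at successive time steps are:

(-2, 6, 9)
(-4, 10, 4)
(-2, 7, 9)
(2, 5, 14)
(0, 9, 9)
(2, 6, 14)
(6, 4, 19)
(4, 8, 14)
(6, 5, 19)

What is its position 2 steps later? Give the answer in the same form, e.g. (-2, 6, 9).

(8, 7, 19)

Step-to-step displacements: (-2, +4, -5), (+2, -3, +5), (+4, -2, +5), (-2, +4, -5), (+2, -3, +5), (+4, -2, +5), (-2, +4, -5), (+2, -3, +5) — a repeating cycle of length 3.
step 9: apply (+4, -2, +5) → (10, 3, 24)
step 10: apply (-2, +4, -5) → (8, 7, 19)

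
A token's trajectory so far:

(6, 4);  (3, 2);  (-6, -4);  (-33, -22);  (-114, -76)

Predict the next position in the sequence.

Step-to-step displacements: (-3, -2), (-9, -6), (-27, -18), (-81, -54); each is 3× the previous.
step 5: (-114, -76) + (-243, -162) → (-357, -238)

(-357, -238)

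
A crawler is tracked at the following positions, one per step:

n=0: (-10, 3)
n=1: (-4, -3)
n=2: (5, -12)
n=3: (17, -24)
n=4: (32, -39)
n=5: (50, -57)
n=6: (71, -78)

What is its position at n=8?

Successive displacements: (+6, -6), (+9, -9), (+12, -12), (+15, -15), (+18, -18), (+21, -21) — each changes by (+3, -3).
step 7: (71, -78) + (+24, -24) → (95, -102)
step 8: (95, -102) + (+27, -27) → (122, -129)

(122, -129)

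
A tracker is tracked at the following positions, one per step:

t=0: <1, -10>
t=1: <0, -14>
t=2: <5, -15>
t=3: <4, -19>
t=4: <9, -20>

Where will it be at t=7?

The moves between consecutive positions are <-1, -4>, <+5, -1>, <-1, -4>, <+5, -1>; they repeat the 2-cycle [<-1, -4>, <+5, -1>].
step 5: apply <-1, -4> → <8, -24>
step 6: apply <+5, -1> → <13, -25>
step 7: apply <-1, -4> → <12, -29>

<12, -29>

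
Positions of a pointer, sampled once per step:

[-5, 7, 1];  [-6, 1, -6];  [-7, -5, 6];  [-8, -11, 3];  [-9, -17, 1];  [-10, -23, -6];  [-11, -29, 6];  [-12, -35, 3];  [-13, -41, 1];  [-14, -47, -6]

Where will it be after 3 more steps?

First: linear, -1 per step → -17 at step 12.
Second: linear, -6 per step → -65 at step 12.
Third: cycles through 1, -6, 6, 3 every 4 steps. Step 12 lands at position 0 of the cycle → 1.

[-17, -65, 1]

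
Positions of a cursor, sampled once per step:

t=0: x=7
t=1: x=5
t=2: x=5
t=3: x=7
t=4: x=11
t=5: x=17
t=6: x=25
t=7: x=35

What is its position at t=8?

Successive displacements: -2, +0, +2, +4, +6, +8, +10 — each changes by +2.
step 8: 35 + 12 → x=47

x=47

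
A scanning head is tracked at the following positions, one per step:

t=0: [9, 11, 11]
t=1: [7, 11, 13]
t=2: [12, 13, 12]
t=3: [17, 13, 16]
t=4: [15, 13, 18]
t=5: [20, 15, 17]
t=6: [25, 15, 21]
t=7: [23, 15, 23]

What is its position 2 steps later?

[33, 17, 26]

Step-to-step displacements: [-2, +0, +2], [+5, +2, -1], [+5, +0, +4], [-2, +0, +2], [+5, +2, -1], [+5, +0, +4], [-2, +0, +2] — a repeating cycle of length 3.
step 8: apply [+5, +2, -1] → [28, 17, 22]
step 9: apply [+5, +0, +4] → [33, 17, 26]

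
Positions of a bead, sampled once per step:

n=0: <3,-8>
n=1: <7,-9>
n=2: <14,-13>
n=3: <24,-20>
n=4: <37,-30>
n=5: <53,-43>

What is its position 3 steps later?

Taking differences between consecutive positions: <+4,-1>, <+7,-4>, <+10,-7>, <+13,-10>, <+16,-13>. These grow by <+3,-3> each step.
step 6: <53,-43> + <+19,-16> → <72,-59>
step 7: <72,-59> + <+22,-19> → <94,-78>
step 8: <94,-78> + <+25,-22> → <119,-100>

<119,-100>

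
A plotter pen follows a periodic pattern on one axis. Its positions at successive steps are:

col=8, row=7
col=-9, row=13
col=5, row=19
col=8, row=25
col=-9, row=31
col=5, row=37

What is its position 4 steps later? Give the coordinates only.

Col: cycles through 8, -9, 5 every 3 steps. Step 9 lands at position 0 of the cycle → 8.
Row: linear, +6 per step → 61 at step 9.

col=8, row=61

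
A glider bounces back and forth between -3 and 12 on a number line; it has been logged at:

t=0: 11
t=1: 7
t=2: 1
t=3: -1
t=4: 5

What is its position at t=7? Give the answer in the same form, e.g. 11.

1

The value travels 6 per step and bounces off the walls at -3 and 12.
  step 5: 5 → 11
  step 6: 11 → 7
  step 7: 7 → 1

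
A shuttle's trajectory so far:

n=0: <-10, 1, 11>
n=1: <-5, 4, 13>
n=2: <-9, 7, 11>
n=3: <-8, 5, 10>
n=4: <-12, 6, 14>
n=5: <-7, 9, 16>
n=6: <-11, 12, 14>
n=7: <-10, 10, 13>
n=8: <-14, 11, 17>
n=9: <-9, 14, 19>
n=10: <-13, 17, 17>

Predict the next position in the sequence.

The moves between consecutive positions are <+5, +3, +2>, <-4, +3, -2>, <+1, -2, -1>, <-4, +1, +4>, <+5, +3, +2>, <-4, +3, -2>, <+1, -2, -1>, <-4, +1, +4>, <+5, +3, +2>, <-4, +3, -2>; they repeat the 4-cycle [<+5, +3, +2>, <-4, +3, -2>, <+1, -2, -1>, <-4, +1, +4>].
step 11: apply <+1, -2, -1> → <-12, 15, 16>

<-12, 15, 16>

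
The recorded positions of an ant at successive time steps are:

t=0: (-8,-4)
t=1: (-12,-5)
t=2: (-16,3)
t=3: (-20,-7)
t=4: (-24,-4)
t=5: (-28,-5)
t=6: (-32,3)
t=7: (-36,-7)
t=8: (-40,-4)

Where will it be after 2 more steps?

The first coordinate changes by -4 each step, so at step 10 it is -8 + 10·(-4) = -48.
The second coordinate repeats the cycle [-4, -5, 3, -7] with period 4; step 10 mod 4 = 2, giving 3.

(-48,3)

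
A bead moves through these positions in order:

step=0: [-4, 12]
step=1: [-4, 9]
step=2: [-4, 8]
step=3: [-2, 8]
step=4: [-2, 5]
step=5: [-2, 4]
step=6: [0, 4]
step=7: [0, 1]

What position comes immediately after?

Differencing gives [+0, -3], [+0, -1], [+2, +0], [+0, -3], [+0, -1], [+2, +0], [+0, -3]. This is the pattern [+0, -3], [+0, -1], [+2, +0] repeated.
step 8: apply [+0, -1] → [0, 0]

[0, 0]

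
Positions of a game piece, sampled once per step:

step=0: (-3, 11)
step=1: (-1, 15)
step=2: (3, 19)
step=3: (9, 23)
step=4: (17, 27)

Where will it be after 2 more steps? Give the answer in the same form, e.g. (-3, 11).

(39, 35)

Taking differences between consecutive positions: (+2, +4), (+4, +4), (+6, +4), (+8, +4). These grow by (+2, +0) each step.
step 5: (17, 27) + (+10, +4) → (27, 31)
step 6: (27, 31) + (+12, +4) → (39, 35)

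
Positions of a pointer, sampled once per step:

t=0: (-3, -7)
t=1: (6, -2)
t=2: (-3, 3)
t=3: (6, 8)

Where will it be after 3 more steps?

(-3, 23)

First: cycles through -3, 6 every 2 steps. Step 6 lands at position 0 of the cycle → -3.
Second: linear, +5 per step → 23 at step 6.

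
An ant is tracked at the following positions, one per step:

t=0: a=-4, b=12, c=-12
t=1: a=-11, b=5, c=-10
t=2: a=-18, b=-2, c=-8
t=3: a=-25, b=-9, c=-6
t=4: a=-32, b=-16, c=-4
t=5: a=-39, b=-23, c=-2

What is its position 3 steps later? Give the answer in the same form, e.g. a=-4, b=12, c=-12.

Each step adds (-7,-7,+2) to the position.
step 6: a=-39, b=-23, c=-2 + (-7,-7,+2) → a=-46, b=-30, c=0
step 7: a=-46, b=-30, c=0 + (-7,-7,+2) → a=-53, b=-37, c=2
step 8: a=-53, b=-37, c=2 + (-7,-7,+2) → a=-60, b=-44, c=4

a=-60, b=-44, c=4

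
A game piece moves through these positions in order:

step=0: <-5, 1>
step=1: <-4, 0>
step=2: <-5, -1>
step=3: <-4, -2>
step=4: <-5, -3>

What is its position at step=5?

<-4, -4>

The first coordinate repeats the cycle [-5, -4] with period 2; step 5 mod 2 = 1, giving -4.
The second coordinate changes by -1 each step, so at step 5 it is 1 + 5·(-1) = -4.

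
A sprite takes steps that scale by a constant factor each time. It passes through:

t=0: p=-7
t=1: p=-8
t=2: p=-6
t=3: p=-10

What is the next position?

Consecutive displacements -1, +2, -4 scale by a factor of -2 each step.
step 4: -10 + 8 → p=-2

p=-2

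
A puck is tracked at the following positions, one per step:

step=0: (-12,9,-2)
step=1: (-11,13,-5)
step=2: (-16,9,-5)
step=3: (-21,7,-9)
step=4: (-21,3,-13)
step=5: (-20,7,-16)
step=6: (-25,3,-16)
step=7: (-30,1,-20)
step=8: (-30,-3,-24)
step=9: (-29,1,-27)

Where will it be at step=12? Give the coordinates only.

(-39,-9,-35)

The moves between consecutive positions are (+1,+4,-3), (-5,-4,+0), (-5,-2,-4), (+0,-4,-4), (+1,+4,-3), (-5,-4,+0), (-5,-2,-4), (+0,-4,-4), (+1,+4,-3); they repeat the 4-cycle [(+1,+4,-3), (-5,-4,+0), (-5,-2,-4), (+0,-4,-4)].
step 10: apply (-5,-4,+0) → (-34,-3,-27)
step 11: apply (-5,-2,-4) → (-39,-5,-31)
step 12: apply (+0,-4,-4) → (-39,-9,-35)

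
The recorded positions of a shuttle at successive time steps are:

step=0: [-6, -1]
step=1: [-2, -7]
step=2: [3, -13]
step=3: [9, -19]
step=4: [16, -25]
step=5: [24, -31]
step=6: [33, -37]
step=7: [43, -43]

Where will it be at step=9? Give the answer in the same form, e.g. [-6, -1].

Taking differences between consecutive positions: [+4, -6], [+5, -6], [+6, -6], [+7, -6], [+8, -6], [+9, -6], [+10, -6]. These grow by [+1, +0] each step.
step 8: [43, -43] + [+11, -6] → [54, -49]
step 9: [54, -49] + [+12, -6] → [66, -55]

[66, -55]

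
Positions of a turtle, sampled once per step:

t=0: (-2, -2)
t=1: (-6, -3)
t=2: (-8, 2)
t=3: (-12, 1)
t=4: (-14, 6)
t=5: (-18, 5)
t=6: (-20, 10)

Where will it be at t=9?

Step-to-step displacements: (-4, -1), (-2, +5), (-4, -1), (-2, +5), (-4, -1), (-2, +5) — a repeating cycle of length 2.
step 7: apply (-4, -1) → (-24, 9)
step 8: apply (-2, +5) → (-26, 14)
step 9: apply (-4, -1) → (-30, 13)

(-30, 13)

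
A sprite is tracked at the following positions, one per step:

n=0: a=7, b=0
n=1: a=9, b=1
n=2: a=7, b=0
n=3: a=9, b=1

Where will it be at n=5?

a=9, b=1

The jumps are (+2,+1), (-2,-1), (+2,+1) — a geometric progression with ratio -1.
step 4: a=9, b=1 + (-2,-1) → a=7, b=0
step 5: a=7, b=0 + (+2,+1) → a=9, b=1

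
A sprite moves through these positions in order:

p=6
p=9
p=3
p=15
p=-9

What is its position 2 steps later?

p=-57

Consecutive displacements +3, -6, +12, -24 scale by a factor of -2 each step.
step 5: -9 + 48 → p=39
step 6: 39 − 96 → p=-57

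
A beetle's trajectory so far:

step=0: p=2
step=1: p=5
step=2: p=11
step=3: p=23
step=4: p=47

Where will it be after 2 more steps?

p=191

Step-to-step displacements: +3, +6, +12, +24; each is 2× the previous.
step 5: 47 + 48 → p=95
step 6: 95 + 96 → p=191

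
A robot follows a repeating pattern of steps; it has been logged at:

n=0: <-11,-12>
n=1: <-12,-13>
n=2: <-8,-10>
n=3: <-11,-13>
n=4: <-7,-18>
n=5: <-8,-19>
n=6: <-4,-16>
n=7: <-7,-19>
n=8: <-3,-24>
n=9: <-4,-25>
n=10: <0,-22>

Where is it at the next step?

Step-to-step displacements: <-1,-1>, <+4,+3>, <-3,-3>, <+4,-5>, <-1,-1>, <+4,+3>, <-3,-3>, <+4,-5>, <-1,-1>, <+4,+3> — a repeating cycle of length 4.
step 11: apply <-3,-3> → <-3,-25>

<-3,-25>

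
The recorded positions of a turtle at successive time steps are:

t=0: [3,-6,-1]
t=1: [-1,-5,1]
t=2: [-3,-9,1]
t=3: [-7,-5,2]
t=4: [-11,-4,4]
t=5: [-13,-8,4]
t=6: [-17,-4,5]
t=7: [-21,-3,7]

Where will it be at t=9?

Step-to-step displacements: [-4,+1,+2], [-2,-4,+0], [-4,+4,+1], [-4,+1,+2], [-2,-4,+0], [-4,+4,+1], [-4,+1,+2] — a repeating cycle of length 3.
step 8: apply [-2,-4,+0] → [-23,-7,7]
step 9: apply [-4,+4,+1] → [-27,-3,8]

[-27,-3,8]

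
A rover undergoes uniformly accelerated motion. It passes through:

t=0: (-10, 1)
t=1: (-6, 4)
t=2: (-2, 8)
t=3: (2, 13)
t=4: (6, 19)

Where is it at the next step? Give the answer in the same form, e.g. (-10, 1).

Taking differences between consecutive positions: (+4, +3), (+4, +4), (+4, +5), (+4, +6). These grow by (+0, +1) each step.
step 5: (6, 19) + (+4, +7) → (10, 26)

(10, 26)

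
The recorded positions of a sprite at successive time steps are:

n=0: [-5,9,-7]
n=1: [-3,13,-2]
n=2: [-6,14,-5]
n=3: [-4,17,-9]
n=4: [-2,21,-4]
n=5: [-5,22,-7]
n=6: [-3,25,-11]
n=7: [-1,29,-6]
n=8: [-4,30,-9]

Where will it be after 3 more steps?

[-3,38,-11]

Differencing gives [+2,+4,+5], [-3,+1,-3], [+2,+3,-4], [+2,+4,+5], [-3,+1,-3], [+2,+3,-4], [+2,+4,+5], [-3,+1,-3]. This is the pattern [+2,+4,+5], [-3,+1,-3], [+2,+3,-4] repeated.
step 9: apply [+2,+3,-4] → [-2,33,-13]
step 10: apply [+2,+4,+5] → [0,37,-8]
step 11: apply [-3,+1,-3] → [-3,38,-11]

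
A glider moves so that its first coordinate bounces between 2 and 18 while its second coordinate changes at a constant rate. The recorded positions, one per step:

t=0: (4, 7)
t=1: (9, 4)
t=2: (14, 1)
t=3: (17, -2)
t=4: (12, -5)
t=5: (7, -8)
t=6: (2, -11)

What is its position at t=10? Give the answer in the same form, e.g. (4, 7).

The first coordinate travels 5 per step and bounces off the walls at 2 and 18.
  step 7: 2 → 7
  step 8: 7 → 12
  step 9: 12 → 17
  step 10: 17 → 14
The second coordinate changes by -3 each step: at step 10 it is -23.

(14, -23)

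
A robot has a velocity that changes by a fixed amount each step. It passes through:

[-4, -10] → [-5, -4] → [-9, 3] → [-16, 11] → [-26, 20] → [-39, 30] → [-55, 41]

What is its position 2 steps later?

[-96, 66]

Taking differences between consecutive positions: [-1, +6], [-4, +7], [-7, +8], [-10, +9], [-13, +10], [-16, +11]. These grow by [-3, +1] each step.
step 7: [-55, 41] + [-19, +12] → [-74, 53]
step 8: [-74, 53] + [-22, +13] → [-96, 66]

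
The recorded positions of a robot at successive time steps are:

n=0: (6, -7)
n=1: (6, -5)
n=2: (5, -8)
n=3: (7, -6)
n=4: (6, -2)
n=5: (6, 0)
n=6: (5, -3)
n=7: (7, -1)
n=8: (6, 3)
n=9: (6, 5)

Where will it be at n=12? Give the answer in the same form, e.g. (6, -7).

(6, 8)

The moves between consecutive positions are (+0, +2), (-1, -3), (+2, +2), (-1, +4), (+0, +2), (-1, -3), (+2, +2), (-1, +4), (+0, +2); they repeat the 4-cycle [(+0, +2), (-1, -3), (+2, +2), (-1, +4)].
step 10: apply (-1, -3) → (5, 2)
step 11: apply (+2, +2) → (7, 4)
step 12: apply (-1, +4) → (6, 8)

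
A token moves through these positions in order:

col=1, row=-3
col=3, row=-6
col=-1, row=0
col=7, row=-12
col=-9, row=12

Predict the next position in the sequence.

col=23, row=-36

Step-to-step displacements: (+2, -3), (-4, +6), (+8, -12), (-16, +24); each is -2× the previous.
step 5: col=-9, row=12 + (+32, -48) → col=23, row=-36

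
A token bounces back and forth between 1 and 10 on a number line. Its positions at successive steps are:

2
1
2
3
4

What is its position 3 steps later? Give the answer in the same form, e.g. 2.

7

The value travels 1 per step and bounces off the walls at 1 and 10.
  step 5: 4 → 5
  step 6: 5 → 6
  step 7: 6 → 7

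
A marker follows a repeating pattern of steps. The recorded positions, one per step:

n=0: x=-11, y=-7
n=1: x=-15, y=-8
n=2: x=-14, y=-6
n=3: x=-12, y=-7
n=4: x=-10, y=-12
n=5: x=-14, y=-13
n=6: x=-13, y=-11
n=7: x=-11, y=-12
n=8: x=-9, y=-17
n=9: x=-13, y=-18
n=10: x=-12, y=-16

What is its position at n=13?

x=-12, y=-23

The moves between consecutive positions are (-4, -1), (+1, +2), (+2, -1), (+2, -5), (-4, -1), (+1, +2), (+2, -1), (+2, -5), (-4, -1), (+1, +2); they repeat the 4-cycle [(-4, -1), (+1, +2), (+2, -1), (+2, -5)].
step 11: apply (+2, -1) → x=-10, y=-17
step 12: apply (+2, -5) → x=-8, y=-22
step 13: apply (-4, -1) → x=-12, y=-23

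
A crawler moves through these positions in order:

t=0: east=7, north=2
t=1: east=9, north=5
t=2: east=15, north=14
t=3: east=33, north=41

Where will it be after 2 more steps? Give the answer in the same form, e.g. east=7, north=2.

east=249, north=365

Step-to-step displacements: (+2,+3), (+6,+9), (+18,+27); each is 3× the previous.
step 4: east=33, north=41 + (+54,+81) → east=87, north=122
step 5: east=87, north=122 + (+162,+243) → east=249, north=365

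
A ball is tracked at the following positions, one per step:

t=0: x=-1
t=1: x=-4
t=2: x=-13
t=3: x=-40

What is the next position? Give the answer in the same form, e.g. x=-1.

x=-121

The jumps are -3, -9, -27 — a geometric progression with ratio 3.
step 4: -40 − 81 → x=-121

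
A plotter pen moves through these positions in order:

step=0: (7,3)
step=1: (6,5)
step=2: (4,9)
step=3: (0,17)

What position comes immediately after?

(-8,33)

Consecutive displacements (-1,+2), (-2,+4), (-4,+8) scale by a factor of 2 each step.
step 4: (0,17) + (-8,+16) → (-8,33)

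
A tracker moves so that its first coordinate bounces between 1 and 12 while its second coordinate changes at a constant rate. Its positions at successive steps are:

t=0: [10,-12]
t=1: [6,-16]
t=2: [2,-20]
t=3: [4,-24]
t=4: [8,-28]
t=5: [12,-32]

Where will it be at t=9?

[6,-48]

The first coordinate reflects between 1 and 12, moving 4 per step.
  step 6: 12 → 8
  step 7: 8 → 4
  step 8: 4 → 2
  step 9: 2 → 6
The second coordinate changes by -4 each step: at step 9 it is -48.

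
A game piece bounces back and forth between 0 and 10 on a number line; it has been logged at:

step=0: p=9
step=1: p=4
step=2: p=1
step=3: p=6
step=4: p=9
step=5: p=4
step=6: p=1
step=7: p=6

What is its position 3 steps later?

p=1

The value reflects between 0 and 10, moving 5 per step.
  step 8: 6 → 9
  step 9: 9 → 4
  step 10: 4 → 1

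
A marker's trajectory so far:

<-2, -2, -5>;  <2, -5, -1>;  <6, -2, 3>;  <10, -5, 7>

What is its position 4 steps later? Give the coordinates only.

The first coordinate changes by +4 each step, so at step 7 it is -2 + 7·(4) = 26.
The second coordinate repeats the cycle [-2, -5] with period 2; step 7 mod 2 = 1, giving -5.
The third coordinate changes by +4 each step, so at step 7 it is -5 + 7·(4) = 23.

<26, -5, 23>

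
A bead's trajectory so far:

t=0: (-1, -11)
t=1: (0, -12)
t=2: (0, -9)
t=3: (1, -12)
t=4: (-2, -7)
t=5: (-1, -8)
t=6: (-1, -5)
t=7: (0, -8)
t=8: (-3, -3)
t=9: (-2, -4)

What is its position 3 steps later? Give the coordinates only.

Differencing gives (+1, -1), (+0, +3), (+1, -3), (-3, +5), (+1, -1), (+0, +3), (+1, -3), (-3, +5), (+1, -1). This is the pattern (+1, -1), (+0, +3), (+1, -3), (-3, +5) repeated.
step 10: apply (+0, +3) → (-2, -1)
step 11: apply (+1, -3) → (-1, -4)
step 12: apply (-3, +5) → (-4, 1)

(-4, 1)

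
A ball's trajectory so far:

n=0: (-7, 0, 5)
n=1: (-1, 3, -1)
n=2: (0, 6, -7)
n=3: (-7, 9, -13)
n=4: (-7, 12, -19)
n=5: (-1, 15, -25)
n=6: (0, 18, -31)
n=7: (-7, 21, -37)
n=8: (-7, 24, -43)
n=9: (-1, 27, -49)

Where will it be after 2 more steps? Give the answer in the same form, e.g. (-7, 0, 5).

First: cycles through -7, -1, 0, -7 every 4 steps. Step 11 lands at position 3 of the cycle → -7.
Second: linear, +3 per step → 33 at step 11.
Third: linear, -6 per step → -61 at step 11.

(-7, 33, -61)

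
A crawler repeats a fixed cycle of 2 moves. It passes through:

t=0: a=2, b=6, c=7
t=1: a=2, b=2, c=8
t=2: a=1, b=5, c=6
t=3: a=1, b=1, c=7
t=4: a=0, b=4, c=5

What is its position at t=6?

a=-1, b=3, c=4

Step-to-step displacements: (+0, -4, +1), (-1, +3, -2), (+0, -4, +1), (-1, +3, -2) — a repeating cycle of length 2.
step 5: apply (+0, -4, +1) → a=0, b=0, c=6
step 6: apply (-1, +3, -2) → a=-1, b=3, c=4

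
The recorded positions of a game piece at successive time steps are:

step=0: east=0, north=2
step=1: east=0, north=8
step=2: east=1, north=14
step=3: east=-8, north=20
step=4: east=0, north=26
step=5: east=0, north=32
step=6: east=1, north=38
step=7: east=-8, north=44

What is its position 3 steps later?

The east coordinate repeats the cycle [0, 0, 1, -8] with period 4; step 10 mod 4 = 2, giving 1.
The north coordinate changes by +6 each step, so at step 10 it is 2 + 10·(6) = 62.

east=1, north=62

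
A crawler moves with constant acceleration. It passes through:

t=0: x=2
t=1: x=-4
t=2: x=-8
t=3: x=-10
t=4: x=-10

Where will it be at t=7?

x=2

Successive displacements: -6, -4, -2, +0 — each changes by +2.
step 5: -10 + 2 → x=-8
step 6: -8 + 4 → x=-4
step 7: -4 + 6 → x=2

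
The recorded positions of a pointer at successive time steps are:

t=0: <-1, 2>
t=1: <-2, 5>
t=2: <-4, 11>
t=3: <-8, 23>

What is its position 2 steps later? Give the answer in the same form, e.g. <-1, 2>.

Consecutive displacements <-1, +3>, <-2, +6>, <-4, +12> scale by a factor of 2 each step.
step 4: <-8, 23> + <-8, +24> → <-16, 47>
step 5: <-16, 47> + <-16, +48> → <-32, 95>

<-32, 95>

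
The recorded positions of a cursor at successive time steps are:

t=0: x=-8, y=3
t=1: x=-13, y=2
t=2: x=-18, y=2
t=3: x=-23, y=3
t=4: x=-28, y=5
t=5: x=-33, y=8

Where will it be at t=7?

Taking differences between consecutive positions: (-5,-1), (-5,+0), (-5,+1), (-5,+2), (-5,+3). These grow by (+0,+1) each step.
step 6: x=-33, y=8 + (-5,+4) → x=-38, y=12
step 7: x=-38, y=12 + (-5,+5) → x=-43, y=17

x=-43, y=17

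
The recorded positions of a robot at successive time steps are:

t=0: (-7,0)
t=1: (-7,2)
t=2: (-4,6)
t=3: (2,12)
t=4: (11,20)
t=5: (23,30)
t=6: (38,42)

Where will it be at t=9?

First differences are (+0,+2), (+3,+4), (+6,+6), (+9,+8), (+12,+10), (+15,+12); their common second difference is (+3,+2) (constant acceleration).
step 7: (38,42) + (+18,+14) → (56,56)
step 8: (56,56) + (+21,+16) → (77,72)
step 9: (77,72) + (+24,+18) → (101,90)

(101,90)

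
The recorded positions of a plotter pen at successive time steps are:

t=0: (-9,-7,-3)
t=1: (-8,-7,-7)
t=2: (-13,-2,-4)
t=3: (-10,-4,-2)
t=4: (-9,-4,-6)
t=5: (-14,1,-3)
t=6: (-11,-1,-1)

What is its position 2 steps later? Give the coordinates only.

(-15,4,-2)

Differencing gives (+1,+0,-4), (-5,+5,+3), (+3,-2,+2), (+1,+0,-4), (-5,+5,+3), (+3,-2,+2). This is the pattern (+1,+0,-4), (-5,+5,+3), (+3,-2,+2) repeated.
step 7: apply (+1,+0,-4) → (-10,-1,-5)
step 8: apply (-5,+5,+3) → (-15,4,-2)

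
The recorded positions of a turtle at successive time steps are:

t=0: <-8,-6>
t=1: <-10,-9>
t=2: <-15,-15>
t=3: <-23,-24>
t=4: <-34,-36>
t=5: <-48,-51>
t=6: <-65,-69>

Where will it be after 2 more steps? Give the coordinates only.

<-108,-114>

Taking differences between consecutive positions: <-2,-3>, <-5,-6>, <-8,-9>, <-11,-12>, <-14,-15>, <-17,-18>. These grow by <-3,-3> each step.
step 7: <-65,-69> + <-20,-21> → <-85,-90>
step 8: <-85,-90> + <-23,-24> → <-108,-114>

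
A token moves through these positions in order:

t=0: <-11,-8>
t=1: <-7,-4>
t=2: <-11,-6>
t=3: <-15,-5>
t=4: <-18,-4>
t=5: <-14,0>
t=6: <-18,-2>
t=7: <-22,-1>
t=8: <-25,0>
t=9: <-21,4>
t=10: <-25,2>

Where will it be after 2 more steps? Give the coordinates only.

Differencing gives <+4,+4>, <-4,-2>, <-4,+1>, <-3,+1>, <+4,+4>, <-4,-2>, <-4,+1>, <-3,+1>, <+4,+4>, <-4,-2>. This is the pattern <+4,+4>, <-4,-2>, <-4,+1>, <-3,+1> repeated.
step 11: apply <-4,+1> → <-29,3>
step 12: apply <-3,+1> → <-32,4>

<-32,4>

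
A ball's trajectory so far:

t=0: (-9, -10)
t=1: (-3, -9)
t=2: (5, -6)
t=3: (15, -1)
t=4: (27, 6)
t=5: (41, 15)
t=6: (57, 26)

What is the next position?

(75, 39)

Successive displacements: (+6, +1), (+8, +3), (+10, +5), (+12, +7), (+14, +9), (+16, +11) — each changes by (+2, +2).
step 7: (57, 26) + (+18, +13) → (75, 39)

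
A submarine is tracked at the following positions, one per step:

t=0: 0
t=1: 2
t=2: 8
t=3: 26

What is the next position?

Step-to-step displacements: +2, +6, +18; each is 3× the previous.
step 4: 26 + 54 → 80

80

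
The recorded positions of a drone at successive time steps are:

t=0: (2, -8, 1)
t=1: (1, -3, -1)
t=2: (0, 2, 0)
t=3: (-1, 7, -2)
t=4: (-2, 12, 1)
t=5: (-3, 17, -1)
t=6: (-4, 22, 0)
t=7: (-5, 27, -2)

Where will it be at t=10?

(-8, 42, 0)

First: linear, -1 per step → -8 at step 10.
Second: linear, +5 per step → 42 at step 10.
Third: cycles through 1, -1, 0, -2 every 4 steps. Step 10 lands at position 2 of the cycle → 0.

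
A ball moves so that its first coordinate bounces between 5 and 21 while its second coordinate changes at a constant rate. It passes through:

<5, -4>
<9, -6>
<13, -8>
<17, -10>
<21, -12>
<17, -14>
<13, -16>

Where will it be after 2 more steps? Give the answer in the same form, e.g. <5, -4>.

The first coordinate travels 4 per step and bounces off the walls at 5 and 21.
  step 7: 13 → 9
  step 8: 9 → 5
The second coordinate changes by -2 each step: at step 8 it is -20.

<5, -20>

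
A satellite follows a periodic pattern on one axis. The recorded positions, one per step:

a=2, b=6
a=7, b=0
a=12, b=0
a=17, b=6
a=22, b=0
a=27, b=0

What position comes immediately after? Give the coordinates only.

a=32, b=6

The a coordinate changes by +5 each step, so at step 6 it is 2 + 6·(5) = 32.
The b coordinate repeats the cycle [6, 0, 0] with period 3; step 6 mod 3 = 0, giving 6.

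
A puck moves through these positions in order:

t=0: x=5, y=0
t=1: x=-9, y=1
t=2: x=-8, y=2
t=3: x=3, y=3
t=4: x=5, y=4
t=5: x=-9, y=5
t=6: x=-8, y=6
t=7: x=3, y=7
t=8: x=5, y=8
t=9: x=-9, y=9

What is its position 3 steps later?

The x coordinate repeats the cycle [5, -9, -8, 3] with period 4; step 12 mod 4 = 0, giving 5.
The y coordinate changes by +1 each step, so at step 12 it is 0 + 12·(1) = 12.

x=5, y=12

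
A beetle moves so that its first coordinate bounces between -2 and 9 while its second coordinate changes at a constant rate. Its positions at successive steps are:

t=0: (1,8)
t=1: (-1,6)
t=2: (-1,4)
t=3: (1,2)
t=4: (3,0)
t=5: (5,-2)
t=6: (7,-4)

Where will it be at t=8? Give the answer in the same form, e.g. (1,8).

The first coordinate reflects between -2 and 9, moving 2 per step.
  step 7: 7 → 9
  step 8: 9 → 7
The second coordinate changes by -2 each step: at step 8 it is -8.

(7,-8)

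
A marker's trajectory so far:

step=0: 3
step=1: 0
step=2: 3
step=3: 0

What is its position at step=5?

0

Consecutive displacements -3, +3, -3 scale by a factor of -1 each step.
step 4: 0 + 3 → 3
step 5: 3 − 3 → 0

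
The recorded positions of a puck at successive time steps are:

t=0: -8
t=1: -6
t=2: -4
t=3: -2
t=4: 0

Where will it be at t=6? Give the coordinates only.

4

The position changes by +2 every step.
step 5: 0 + 2 → 2
step 6: 2 + 2 → 4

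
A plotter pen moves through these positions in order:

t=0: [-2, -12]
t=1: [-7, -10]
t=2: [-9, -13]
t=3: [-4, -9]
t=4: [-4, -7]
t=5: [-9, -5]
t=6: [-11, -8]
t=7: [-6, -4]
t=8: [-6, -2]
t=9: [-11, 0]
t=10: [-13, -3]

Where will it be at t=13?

[-13, 5]

Step-to-step displacements: [-5, +2], [-2, -3], [+5, +4], [+0, +2], [-5, +2], [-2, -3], [+5, +4], [+0, +2], [-5, +2], [-2, -3] — a repeating cycle of length 4.
step 11: apply [+5, +4] → [-8, 1]
step 12: apply [+0, +2] → [-8, 3]
step 13: apply [-5, +2] → [-13, 5]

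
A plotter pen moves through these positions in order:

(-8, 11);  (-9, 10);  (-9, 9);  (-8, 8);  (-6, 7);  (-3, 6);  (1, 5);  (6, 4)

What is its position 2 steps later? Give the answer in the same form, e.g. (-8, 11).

First differences are (-1, -1), (+0, -1), (+1, -1), (+2, -1), (+3, -1), (+4, -1), (+5, -1); their common second difference is (+1, +0) (constant acceleration).
step 8: (6, 4) + (+6, -1) → (12, 3)
step 9: (12, 3) + (+7, -1) → (19, 2)

(19, 2)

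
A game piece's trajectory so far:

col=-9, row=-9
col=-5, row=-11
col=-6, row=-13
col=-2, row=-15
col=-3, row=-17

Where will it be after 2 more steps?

col=0, row=-21

Step-to-step displacements: (+4,-2), (-1,-2), (+4,-2), (-1,-2) — a repeating cycle of length 2.
step 5: apply (+4,-2) → col=1, row=-19
step 6: apply (-1,-2) → col=0, row=-21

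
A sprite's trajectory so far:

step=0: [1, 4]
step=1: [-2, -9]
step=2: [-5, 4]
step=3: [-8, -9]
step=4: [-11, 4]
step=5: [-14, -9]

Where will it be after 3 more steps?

[-23, 4]

First: linear, -3 per step → -23 at step 8.
Second: cycles through 4, -9 every 2 steps. Step 8 lands at position 0 of the cycle → 4.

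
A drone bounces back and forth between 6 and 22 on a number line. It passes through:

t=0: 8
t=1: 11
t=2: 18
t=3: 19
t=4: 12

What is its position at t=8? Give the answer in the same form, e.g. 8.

16

The value travels 7 per step and bounces off the walls at 6 and 22.
  step 5: 12 → 7
  step 6: 7 → 14
  step 7: 14 → 21
  step 8: 21 → 16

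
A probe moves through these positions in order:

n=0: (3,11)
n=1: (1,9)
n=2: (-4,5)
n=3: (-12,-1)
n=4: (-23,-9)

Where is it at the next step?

Successive displacements: (-2,-2), (-5,-4), (-8,-6), (-11,-8) — each changes by (-3,-2).
step 5: (-23,-9) + (-14,-10) → (-37,-19)

(-37,-19)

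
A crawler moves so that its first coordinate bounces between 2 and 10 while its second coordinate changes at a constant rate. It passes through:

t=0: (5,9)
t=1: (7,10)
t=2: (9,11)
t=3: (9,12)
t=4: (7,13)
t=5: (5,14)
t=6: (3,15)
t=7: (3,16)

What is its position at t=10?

(9,19)

The first coordinate reflects between 2 and 10, moving 2 per step.
  step 8: 3 → 5
  step 9: 5 → 7
  step 10: 7 → 9
The second coordinate changes by +1 each step: at step 10 it is 19.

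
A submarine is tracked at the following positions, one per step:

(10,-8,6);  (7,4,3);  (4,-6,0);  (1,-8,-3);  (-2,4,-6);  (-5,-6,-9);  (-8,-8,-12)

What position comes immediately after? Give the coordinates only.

The first coordinate changes by -3 each step, so at step 7 it is 10 + 7·(-3) = -11.
The second coordinate repeats the cycle [-8, 4, -6] with period 3; step 7 mod 3 = 1, giving 4.
The third coordinate changes by -3 each step, so at step 7 it is 6 + 7·(-3) = -15.

(-11,4,-15)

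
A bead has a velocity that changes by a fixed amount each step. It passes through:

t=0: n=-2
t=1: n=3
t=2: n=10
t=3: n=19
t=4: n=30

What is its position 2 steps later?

n=58

Taking differences between consecutive positions: +5, +7, +9, +11. These grow by +2 each step.
step 5: 30 + 13 → n=43
step 6: 43 + 15 → n=58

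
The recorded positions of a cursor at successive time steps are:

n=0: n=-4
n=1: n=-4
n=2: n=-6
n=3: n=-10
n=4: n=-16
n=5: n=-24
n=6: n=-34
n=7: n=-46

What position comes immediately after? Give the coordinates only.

n=-60

First differences are +0, -2, -4, -6, -8, -10, -12; their common second difference is -2 (constant acceleration).
step 8: -46 − 14 → n=-60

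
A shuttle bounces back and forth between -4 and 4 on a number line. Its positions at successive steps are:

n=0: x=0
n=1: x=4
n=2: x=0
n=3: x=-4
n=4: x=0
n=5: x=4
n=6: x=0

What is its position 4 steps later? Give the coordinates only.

The value travels 4 per step and bounces off the walls at -4 and 4.
  step 7: 0 → -4
  step 8: -4 → 0
  step 9: 0 → 4
  step 10: 4 → 0

x=0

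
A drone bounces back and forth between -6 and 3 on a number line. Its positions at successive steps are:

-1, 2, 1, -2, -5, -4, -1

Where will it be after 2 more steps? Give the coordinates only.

1

The value reflects between -6 and 3, moving 3 per step.
  step 7: -1 → 2
  step 8: 2 → 1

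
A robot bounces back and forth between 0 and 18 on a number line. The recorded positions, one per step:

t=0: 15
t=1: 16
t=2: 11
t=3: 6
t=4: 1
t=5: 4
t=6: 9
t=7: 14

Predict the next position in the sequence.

The value reflects between 0 and 18, moving 5 per step.
  step 8: 14 → 17

17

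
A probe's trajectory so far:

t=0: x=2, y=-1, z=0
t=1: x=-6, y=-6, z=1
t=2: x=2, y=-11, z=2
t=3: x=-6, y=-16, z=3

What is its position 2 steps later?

X: cycles through 2, -6 every 2 steps. Step 5 lands at position 1 of the cycle → -6.
Y: linear, -5 per step → -26 at step 5.
Z: linear, +1 per step → 5 at step 5.

x=-6, y=-26, z=5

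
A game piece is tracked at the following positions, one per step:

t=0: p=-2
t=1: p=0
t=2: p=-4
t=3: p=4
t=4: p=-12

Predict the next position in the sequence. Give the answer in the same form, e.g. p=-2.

p=20

The jumps are +2, -4, +8, -16 — a geometric progression with ratio -2.
step 5: -12 + 32 → p=20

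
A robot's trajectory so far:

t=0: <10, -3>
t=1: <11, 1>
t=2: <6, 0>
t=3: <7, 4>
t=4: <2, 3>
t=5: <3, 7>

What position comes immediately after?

Step-to-step displacements: <+1, +4>, <-5, -1>, <+1, +4>, <-5, -1>, <+1, +4> — a repeating cycle of length 2.
step 6: apply <-5, -1> → <-2, 6>

<-2, 6>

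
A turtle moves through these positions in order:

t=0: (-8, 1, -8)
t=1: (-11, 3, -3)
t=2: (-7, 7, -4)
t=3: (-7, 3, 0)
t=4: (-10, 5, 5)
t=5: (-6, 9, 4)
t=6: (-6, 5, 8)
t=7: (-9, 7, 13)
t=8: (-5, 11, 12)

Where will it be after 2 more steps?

(-8, 9, 21)

Step-to-step displacements: (-3, +2, +5), (+4, +4, -1), (+0, -4, +4), (-3, +2, +5), (+4, +4, -1), (+0, -4, +4), (-3, +2, +5), (+4, +4, -1) — a repeating cycle of length 3.
step 9: apply (+0, -4, +4) → (-5, 7, 16)
step 10: apply (-3, +2, +5) → (-8, 9, 21)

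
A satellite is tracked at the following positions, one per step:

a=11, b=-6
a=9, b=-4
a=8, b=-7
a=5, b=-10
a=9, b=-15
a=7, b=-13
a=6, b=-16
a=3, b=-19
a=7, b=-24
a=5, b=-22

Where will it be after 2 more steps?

a=1, b=-28

The moves between consecutive positions are (-2,+2), (-1,-3), (-3,-3), (+4,-5), (-2,+2), (-1,-3), (-3,-3), (+4,-5), (-2,+2); they repeat the 4-cycle [(-2,+2), (-1,-3), (-3,-3), (+4,-5)].
step 10: apply (-1,-3) → a=4, b=-25
step 11: apply (-3,-3) → a=1, b=-28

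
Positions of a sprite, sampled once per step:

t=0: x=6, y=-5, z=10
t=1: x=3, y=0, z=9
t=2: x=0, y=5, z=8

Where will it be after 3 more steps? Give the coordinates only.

x=-9, y=20, z=5

Each step adds (-3, +5, -1) to the position.
step 3: x=0, y=5, z=8 + (-3, +5, -1) → x=-3, y=10, z=7
step 4: x=-3, y=10, z=7 + (-3, +5, -1) → x=-6, y=15, z=6
step 5: x=-6, y=15, z=6 + (-3, +5, -1) → x=-9, y=20, z=5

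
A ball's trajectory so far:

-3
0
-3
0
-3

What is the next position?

Step-to-step displacements: +3, -3, +3, -3; each is -1× the previous.
step 5: -3 + 3 → 0

0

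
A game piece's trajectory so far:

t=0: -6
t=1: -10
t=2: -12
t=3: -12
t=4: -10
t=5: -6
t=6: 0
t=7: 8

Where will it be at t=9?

Taking differences between consecutive positions: -4, -2, +0, +2, +4, +6, +8. These grow by +2 each step.
step 8: 8 + 10 → 18
step 9: 18 + 12 → 30

30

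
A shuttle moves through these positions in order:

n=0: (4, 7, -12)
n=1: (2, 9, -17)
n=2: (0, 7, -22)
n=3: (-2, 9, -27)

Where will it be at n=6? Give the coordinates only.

(-8, 7, -42)

First: linear, -2 per step → -8 at step 6.
Second: cycles through 7, 9 every 2 steps. Step 6 lands at position 0 of the cycle → 7.
Third: linear, -5 per step → -42 at step 6.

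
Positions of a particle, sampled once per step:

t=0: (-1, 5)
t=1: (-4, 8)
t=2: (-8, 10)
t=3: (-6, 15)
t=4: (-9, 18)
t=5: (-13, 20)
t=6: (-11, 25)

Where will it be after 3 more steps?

(-16, 35)

Step-to-step displacements: (-3, +3), (-4, +2), (+2, +5), (-3, +3), (-4, +2), (+2, +5) — a repeating cycle of length 3.
step 7: apply (-3, +3) → (-14, 28)
step 8: apply (-4, +2) → (-18, 30)
step 9: apply (+2, +5) → (-16, 35)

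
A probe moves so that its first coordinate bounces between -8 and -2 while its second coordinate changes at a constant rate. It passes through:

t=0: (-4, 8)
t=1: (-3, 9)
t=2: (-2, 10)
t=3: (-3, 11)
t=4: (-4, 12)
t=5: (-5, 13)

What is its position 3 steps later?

(-8, 16)

The first coordinate travels 1 per step and bounces off the walls at -8 and -2.
  step 6: -5 → -6
  step 7: -6 → -7
  step 8: -7 → -8
The second coordinate changes by +1 each step: at step 8 it is 16.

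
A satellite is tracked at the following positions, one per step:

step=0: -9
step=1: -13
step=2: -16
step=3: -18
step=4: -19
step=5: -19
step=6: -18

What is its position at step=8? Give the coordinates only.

-13

Taking differences between consecutive positions: -4, -3, -2, -1, +0, +1. These grow by +1 each step.
step 7: -18 + 2 → -16
step 8: -16 + 3 → -13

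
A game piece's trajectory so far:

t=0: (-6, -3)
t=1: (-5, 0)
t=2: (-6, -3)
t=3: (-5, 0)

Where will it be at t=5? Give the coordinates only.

The jumps are (+1, +3), (-1, -3), (+1, +3) — a geometric progression with ratio -1.
step 4: (-5, 0) + (-1, -3) → (-6, -3)
step 5: (-6, -3) + (+1, +3) → (-5, 0)

(-5, 0)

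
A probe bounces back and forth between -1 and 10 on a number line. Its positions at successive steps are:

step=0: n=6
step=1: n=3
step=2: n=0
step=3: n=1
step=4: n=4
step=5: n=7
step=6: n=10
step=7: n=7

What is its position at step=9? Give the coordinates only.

n=1

The value travels 3 per step and bounces off the walls at -1 and 10.
  step 8: 7 → 4
  step 9: 4 → 1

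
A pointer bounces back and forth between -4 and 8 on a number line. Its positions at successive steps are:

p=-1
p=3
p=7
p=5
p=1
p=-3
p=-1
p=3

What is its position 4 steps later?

p=-3

The value reflects between -4 and 8, moving 4 per step.
  step 8: 3 → 7
  step 9: 7 → 5
  step 10: 5 → 1
  step 11: 1 → -3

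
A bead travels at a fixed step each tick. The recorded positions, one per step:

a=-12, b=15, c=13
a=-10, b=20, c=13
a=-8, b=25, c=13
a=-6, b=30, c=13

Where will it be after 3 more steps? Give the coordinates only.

Constant displacement of (+2, +5, +0) per step.
step 4: a=-6, b=30, c=13 + (+2, +5, +0) → a=-4, b=35, c=13
step 5: a=-4, b=35, c=13 + (+2, +5, +0) → a=-2, b=40, c=13
step 6: a=-2, b=40, c=13 + (+2, +5, +0) → a=0, b=45, c=13

a=0, b=45, c=13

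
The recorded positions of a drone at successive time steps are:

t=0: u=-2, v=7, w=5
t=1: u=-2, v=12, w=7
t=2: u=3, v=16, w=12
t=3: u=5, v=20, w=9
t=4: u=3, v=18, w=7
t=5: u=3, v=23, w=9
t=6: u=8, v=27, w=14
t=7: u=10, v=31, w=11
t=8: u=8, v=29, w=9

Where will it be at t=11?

u=15, v=42, w=13

Step-to-step displacements: (+0, +5, +2), (+5, +4, +5), (+2, +4, -3), (-2, -2, -2), (+0, +5, +2), (+5, +4, +5), (+2, +4, -3), (-2, -2, -2) — a repeating cycle of length 4.
step 9: apply (+0, +5, +2) → u=8, v=34, w=11
step 10: apply (+5, +4, +5) → u=13, v=38, w=16
step 11: apply (+2, +4, -3) → u=15, v=42, w=13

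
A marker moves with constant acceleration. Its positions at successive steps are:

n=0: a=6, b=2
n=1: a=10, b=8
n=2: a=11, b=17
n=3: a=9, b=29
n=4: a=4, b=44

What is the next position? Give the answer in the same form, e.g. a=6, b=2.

Successive displacements: (+4,+6), (+1,+9), (-2,+12), (-5,+15) — each changes by (-3,+3).
step 5: a=4, b=44 + (-8,+18) → a=-4, b=62

a=-4, b=62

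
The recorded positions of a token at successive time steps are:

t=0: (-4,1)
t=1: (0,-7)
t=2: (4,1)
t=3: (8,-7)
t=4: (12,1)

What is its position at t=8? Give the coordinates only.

(28,1)

The first coordinate changes by +4 each step, so at step 8 it is -4 + 8·(4) = 28.
The second coordinate repeats the cycle [1, -7] with period 2; step 8 mod 2 = 0, giving 1.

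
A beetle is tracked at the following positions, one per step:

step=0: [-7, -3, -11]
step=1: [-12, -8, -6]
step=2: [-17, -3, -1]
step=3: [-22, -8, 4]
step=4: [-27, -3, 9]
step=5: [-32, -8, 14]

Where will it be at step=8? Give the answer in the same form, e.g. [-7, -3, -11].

[-47, -3, 29]

The first coordinate changes by -5 each step, so at step 8 it is -7 + 8·(-5) = -47.
The second coordinate repeats the cycle [-3, -8] with period 2; step 8 mod 2 = 0, giving -3.
The third coordinate changes by +5 each step, so at step 8 it is -11 + 8·(5) = 29.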